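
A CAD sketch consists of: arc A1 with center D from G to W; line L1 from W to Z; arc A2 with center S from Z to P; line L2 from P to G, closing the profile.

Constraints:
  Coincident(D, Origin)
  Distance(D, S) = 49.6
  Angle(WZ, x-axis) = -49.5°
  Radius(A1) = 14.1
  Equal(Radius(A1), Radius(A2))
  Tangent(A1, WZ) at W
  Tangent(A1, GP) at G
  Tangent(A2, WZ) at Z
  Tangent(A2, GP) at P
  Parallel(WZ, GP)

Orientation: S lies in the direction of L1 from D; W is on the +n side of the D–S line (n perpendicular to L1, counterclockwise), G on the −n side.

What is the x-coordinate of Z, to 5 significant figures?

42.934

The slot axis is L1's direction at -49.5°, so u = (cos -49.5°, sin -49.5°) = (0.64945, -0.76041) and n = (−sin -49.5°, cos -49.5°) = (0.76041, 0.64945). D is at the origin and S lies 49.6 along u from D, so S = 49.6·u = (32.213, -37.716). Tangency of A1 to both parallel lines with radius 14.1 puts W and G at D ± 14.1·n: W = (10.722, 9.1572), G = (-10.722, -9.1572). Equal radii place Z and P the same way about S: Z = S + 14.1·n = (42.934, -28.559), P = S − 14.1·n = (21.491, -46.873). So Z.x = 42.934.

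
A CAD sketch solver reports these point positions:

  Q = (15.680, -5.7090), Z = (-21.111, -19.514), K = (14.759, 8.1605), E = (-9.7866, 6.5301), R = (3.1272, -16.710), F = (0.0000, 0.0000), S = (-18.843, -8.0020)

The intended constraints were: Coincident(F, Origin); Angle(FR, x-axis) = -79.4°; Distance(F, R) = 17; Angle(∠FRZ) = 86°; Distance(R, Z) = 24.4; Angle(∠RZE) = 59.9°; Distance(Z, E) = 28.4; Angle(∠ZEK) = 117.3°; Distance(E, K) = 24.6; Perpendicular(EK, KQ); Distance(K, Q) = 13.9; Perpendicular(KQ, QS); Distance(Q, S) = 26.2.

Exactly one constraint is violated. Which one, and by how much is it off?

Distance(Q, S) = 26.2 — off by 8.40.

F = (0.00, 0.00) ✓; FR at -79.40° ✓; |FR| = 17.00 ✓; ∠FRZ = 86.00° ✓; |RZ| = 24.40 ✓; ∠RZE = 59.90° ✓; |ZE| = 28.40 ✓; ∠ZEK = 117.3° ✓; |EK| = 24.60 ✓; ∠(EK, KQ) = 90.00° ✓; |KQ| = 13.90 ✓; ∠(KQ, QS) = 90.00° ✓; |QS| = 34.60 ✗.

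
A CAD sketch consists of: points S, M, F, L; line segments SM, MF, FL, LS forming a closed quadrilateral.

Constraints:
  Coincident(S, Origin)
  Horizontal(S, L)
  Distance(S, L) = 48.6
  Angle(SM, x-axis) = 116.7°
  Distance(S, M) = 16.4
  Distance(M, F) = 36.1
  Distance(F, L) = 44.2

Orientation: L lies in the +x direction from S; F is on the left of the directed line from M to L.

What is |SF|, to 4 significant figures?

41.78

Checks: |MF| = 36.10 ✓; |FL| = 44.20 ✓.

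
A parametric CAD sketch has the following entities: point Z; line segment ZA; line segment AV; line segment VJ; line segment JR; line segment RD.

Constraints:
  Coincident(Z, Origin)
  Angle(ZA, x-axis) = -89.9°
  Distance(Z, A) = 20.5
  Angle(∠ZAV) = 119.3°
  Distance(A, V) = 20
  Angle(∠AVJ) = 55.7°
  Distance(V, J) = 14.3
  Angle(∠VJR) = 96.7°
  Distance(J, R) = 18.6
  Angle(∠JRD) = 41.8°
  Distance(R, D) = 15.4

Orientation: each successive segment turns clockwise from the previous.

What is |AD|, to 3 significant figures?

10.4

Z is at the origin; ZA runs at -89.9° with length 20.5, so A = (0.0358, -20.5). ∠ZAV = 119.3° gives AV at -151° from the x-axis; with |AV| = 20.0, V = (-17.4, -30.3). ∠AVJ = 55.7° gives VJ at 85.1° from the x-axis; with |VJ| = 14.3, J = (-16.2, -16.1). ∠VJR = 96.7° gives JR at 1.80° from the x-axis; with |JR| = 18.6, R = (2.42, -15.5). ∠JRD = 41.8° gives RD at -136° from the x-axis; with |RD| = 15.4, D = (-8.73, -26.1). Then |AD| = |D − A| = 10.4.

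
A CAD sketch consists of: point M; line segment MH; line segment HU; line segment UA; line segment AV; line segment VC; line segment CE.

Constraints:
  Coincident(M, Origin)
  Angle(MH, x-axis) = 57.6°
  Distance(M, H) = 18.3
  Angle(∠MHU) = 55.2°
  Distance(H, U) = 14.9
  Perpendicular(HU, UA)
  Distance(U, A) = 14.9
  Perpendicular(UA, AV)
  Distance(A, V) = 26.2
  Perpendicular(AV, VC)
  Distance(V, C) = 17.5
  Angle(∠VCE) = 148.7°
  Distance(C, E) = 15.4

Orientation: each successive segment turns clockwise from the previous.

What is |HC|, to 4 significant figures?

11.60

UA ⟂ AV, so AV runs at 112.8°; with |AV| = 26.2, V = (-8.309, 20.09). AV ⟂ VC, so VC runs at 22.80°; with |VC| = 17.5, C = (7.824, 26.88). Then |HC| = |C − H| = 11.60.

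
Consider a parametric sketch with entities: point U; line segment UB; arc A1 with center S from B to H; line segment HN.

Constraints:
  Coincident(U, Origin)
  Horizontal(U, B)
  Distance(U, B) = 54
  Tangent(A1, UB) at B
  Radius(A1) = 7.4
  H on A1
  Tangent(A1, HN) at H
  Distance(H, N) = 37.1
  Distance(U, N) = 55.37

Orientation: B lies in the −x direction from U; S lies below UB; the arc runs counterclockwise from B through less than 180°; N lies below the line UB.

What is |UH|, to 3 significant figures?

61.0

Checks: U.y = 0.00, B.y = 0.00 ✓; |SH| = 7.400 ✓; ∠(SH, HN) = 90.00° ✓; |HN| = 37.10 ✓; |UN| = 55.37 ✓.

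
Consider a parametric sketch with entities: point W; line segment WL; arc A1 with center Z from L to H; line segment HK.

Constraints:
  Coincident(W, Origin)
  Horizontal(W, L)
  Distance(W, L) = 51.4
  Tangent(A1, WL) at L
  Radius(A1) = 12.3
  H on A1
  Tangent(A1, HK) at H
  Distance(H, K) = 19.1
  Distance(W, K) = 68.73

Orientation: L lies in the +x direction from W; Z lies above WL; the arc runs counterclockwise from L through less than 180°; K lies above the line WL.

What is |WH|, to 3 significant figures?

65.1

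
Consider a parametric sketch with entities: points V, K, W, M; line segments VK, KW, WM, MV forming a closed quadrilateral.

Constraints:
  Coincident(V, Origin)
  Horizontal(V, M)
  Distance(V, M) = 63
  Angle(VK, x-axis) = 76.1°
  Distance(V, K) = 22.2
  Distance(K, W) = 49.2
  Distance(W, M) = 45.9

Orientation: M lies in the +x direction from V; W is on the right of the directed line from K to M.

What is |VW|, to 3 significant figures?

33.9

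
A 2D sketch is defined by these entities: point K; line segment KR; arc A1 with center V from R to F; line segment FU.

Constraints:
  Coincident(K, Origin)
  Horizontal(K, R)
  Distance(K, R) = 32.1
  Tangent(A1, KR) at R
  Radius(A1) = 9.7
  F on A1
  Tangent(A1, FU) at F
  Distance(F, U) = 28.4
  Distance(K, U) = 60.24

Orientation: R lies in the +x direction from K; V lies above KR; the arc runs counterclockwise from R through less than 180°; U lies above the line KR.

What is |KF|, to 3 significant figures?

41.9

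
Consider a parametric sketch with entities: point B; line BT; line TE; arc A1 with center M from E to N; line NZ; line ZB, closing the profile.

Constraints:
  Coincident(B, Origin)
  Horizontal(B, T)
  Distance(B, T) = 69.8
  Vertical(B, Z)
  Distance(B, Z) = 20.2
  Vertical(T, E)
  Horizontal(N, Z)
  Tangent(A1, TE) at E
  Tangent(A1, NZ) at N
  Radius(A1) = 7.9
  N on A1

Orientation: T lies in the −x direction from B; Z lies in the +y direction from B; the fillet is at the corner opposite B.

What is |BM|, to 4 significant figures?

63.11

B is at the origin; B and T share the same y with |BT| = 69.8 and T on the −x side, so T = (-69.80, 0.000). B and Z share the same x with |BZ| = 20.2 and Z on the +y side, so Z = (0.000, 20.20). The virtual corner opposite B is at (-69.80, 20.20). The tangent condition forces ME to be normal to TE and A1 meets NZ tangentially, so MN is at right angles to NZ, with radius 7.9, so the center M sits 7.9 in from both sides at M = (-61.90, 12.30). Then |BM| = |M − B| = 63.11.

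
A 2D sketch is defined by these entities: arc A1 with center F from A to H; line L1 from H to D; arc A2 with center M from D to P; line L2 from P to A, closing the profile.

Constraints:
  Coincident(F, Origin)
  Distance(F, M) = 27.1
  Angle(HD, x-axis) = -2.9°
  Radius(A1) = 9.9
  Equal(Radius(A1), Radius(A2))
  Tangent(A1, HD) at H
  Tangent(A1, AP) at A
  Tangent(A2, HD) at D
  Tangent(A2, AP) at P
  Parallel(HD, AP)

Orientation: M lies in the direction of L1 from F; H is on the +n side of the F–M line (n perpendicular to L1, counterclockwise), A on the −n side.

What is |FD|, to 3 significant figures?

28.9

Tangency of A1 to both parallel lines with radius 9.9 puts H and A at F ± 9.9·n: H = (0.501, 9.89), A = (-0.501, -9.89). Equal radii place D and P the same way about M: D = M + 9.9·n = (27.6, 8.52), P = M − 9.9·n = (26.6, -11.3). Then |FD| = |D − F| = 28.9.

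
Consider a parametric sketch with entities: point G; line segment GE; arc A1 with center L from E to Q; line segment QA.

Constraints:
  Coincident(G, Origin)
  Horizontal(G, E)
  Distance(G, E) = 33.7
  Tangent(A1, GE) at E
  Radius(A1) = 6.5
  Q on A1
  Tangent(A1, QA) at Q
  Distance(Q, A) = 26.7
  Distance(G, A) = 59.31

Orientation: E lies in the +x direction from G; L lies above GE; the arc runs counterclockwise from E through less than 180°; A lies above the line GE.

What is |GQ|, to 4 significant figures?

39.29

G is at the origin; GE is horizontal with |GE| = 33.7 and E on the +x side, so E = (33.70, 0.000). Tangency of A1 to GE means the radius LE is perpendicular to GE, so L = E + (0, 6.5) = (33.70, 6.500). Since LQ ⟂ QA (tangency), |LA| = √(6.5² + 26.7²) = 27.48 regardless of where Q sits on A1. So A lies on both circle(G, 59.31) and circle(L, 27.48); the above-GE intersection is A = (53.54, 25.51). Q is the foot of the tangent from A: Q = (39.18, 3.003).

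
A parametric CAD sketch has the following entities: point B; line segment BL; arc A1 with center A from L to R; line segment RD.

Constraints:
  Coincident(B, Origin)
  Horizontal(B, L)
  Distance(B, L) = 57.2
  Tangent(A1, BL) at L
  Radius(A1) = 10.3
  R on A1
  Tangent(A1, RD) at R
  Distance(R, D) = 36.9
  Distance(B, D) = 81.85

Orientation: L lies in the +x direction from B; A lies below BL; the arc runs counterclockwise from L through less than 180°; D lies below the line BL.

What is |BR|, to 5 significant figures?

50.690

Checks: |BL| = 57.20 ✓; |AL| = 10.30 ✓; |AR| = 10.30 ✓; ∠(AR, RD) = 90.00° ✓; |RD| = 36.90 ✓; |BD| = 81.85 ✓.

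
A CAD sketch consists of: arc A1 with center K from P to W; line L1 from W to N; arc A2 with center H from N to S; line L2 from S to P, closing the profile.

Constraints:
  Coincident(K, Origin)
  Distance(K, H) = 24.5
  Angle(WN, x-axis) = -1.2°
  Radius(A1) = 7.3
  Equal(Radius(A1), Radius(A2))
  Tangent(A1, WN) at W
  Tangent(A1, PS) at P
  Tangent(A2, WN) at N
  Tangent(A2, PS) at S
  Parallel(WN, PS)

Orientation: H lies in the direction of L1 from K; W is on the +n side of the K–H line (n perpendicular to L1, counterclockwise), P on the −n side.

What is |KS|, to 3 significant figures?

25.6

The slot axis is L1's direction at -1.2°, so u = (cos -1.2°, sin -1.2°) = (1.00, -0.0209) and n = (−sin -1.2°, cos -1.2°) = (0.0209, 1.00). K is at the origin and H lies 24.5 along u from K, so H = 24.5·u = (24.5, -0.513). Tangency of A1 to both parallel lines with radius 7.3 puts W and P at K ± 7.3·n: W = (0.153, 7.30), P = (-0.153, -7.30). Equal radii place N and S the same way about H: N = H + 7.3·n = (24.6, 6.79), S = H − 7.3·n = (24.3, -7.81). Then |KS| = |S − K| = 25.6.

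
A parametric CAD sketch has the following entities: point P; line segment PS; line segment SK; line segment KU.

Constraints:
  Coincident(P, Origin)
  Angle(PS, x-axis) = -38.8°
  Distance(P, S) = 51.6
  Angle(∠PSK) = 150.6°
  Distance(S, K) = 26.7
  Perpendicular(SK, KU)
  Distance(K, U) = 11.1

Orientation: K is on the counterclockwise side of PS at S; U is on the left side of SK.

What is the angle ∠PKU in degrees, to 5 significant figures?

70.531°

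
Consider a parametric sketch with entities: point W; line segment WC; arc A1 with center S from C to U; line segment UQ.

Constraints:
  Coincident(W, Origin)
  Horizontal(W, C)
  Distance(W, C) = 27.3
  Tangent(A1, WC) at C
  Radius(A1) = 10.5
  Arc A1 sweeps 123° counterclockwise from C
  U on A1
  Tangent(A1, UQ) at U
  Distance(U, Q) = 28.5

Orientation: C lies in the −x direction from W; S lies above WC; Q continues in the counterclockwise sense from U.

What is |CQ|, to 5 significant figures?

40.679

W is at the origin; WC is horizontal with |WC| = 27.3 and C on the −x side, so C = (-27.300, 0.0000). The tangent condition forces SC to be normal to WC, so S = C + (0, 10.5) = (-27.300, 10.500). On A1, C sits at bearing -90° from S; a 123° counterclockwise sweep puts U at bearing 33°, so U = S + 10.5·(cos 33°, sin 33°) = (-18.494, 16.219). The tangent condition forces SU to be normal to UQ, so UQ runs along (−sin 33°, cos 33°); with |UQ| = 28.5, Q = (-34.016, 40.121). Then |CQ| = |Q − C| = 40.679.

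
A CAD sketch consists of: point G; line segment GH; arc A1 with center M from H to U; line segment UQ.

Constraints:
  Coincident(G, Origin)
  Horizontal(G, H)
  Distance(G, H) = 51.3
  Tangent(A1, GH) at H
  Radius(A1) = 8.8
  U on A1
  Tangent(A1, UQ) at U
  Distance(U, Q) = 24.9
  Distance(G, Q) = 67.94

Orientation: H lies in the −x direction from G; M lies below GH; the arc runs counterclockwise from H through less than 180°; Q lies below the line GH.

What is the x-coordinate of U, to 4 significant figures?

-60.09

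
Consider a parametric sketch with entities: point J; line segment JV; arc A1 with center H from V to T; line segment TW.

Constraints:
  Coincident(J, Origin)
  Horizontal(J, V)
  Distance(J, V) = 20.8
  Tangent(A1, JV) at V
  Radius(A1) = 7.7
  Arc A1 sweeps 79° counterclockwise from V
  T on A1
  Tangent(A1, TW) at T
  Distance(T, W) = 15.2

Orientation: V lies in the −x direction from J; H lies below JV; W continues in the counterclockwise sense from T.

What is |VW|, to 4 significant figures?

23.60

J is at the origin; J and V share the same y with |JV| = 20.8 and V on the −x side, so V = (-20.80, 0.000). The tangent condition forces HV to be normal to JV, so H = V + (0, -7.7) = (-20.80, -7.700). On A1, V sits at bearing 90° from H; a 79° counterclockwise sweep puts T at bearing 169°, so T = H + 7.7·(cos 169°, sin 169°) = (-28.36, -6.231). Tangency of A1 to TW means the radius HT is perpendicular to TW, so TW runs along (−sin 169°, cos 169°); with |TW| = 15.2, W = (-31.26, -21.15). Then |VW| = |W − V| = 23.60.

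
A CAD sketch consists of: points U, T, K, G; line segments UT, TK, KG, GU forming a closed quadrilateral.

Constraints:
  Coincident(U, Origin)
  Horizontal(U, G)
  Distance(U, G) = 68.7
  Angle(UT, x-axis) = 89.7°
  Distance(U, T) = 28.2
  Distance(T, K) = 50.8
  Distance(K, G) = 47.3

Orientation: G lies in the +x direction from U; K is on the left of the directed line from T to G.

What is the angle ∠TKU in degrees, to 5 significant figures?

24.514°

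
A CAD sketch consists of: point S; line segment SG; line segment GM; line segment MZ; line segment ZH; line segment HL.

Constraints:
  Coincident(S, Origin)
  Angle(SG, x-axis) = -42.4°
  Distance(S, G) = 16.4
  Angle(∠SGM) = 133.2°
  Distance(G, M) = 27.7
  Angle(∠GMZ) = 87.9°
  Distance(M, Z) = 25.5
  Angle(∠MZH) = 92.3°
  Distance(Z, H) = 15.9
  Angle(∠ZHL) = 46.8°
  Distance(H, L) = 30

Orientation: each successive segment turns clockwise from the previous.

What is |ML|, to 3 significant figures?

5.11

S is at the origin; SG runs at -42.4° with length 16.4, so G = (12.1, -11.1). ∠SGM = 133.2° gives GM at -89.2° from the x-axis; with |GM| = 27.7, M = (12.5, -38.8). ∠GMZ = 87.9° gives MZ at 179° from the x-axis; with |MZ| = 25.5, Z = (-13.0, -38.2). ∠MZH = 92.3° gives ZH at 91.0° from the x-axis; with |ZH| = 15.9, H = (-13.3, -22.3). ∠ZHL = 46.8° gives HL at -42.2° from the x-axis; with |HL| = 30.0, L = (8.95, -42.4). Then |ML| = |L − M| = 5.11.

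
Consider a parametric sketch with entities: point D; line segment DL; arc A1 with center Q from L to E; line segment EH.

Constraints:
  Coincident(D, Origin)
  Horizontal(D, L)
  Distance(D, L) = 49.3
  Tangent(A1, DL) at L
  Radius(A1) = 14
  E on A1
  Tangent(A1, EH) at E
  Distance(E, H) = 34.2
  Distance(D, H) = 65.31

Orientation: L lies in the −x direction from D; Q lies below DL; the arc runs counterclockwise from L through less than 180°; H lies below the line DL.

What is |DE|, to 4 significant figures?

64.70

Checks: D.y = 0.00, L.y = 0.00 ✓; |QE| = 14.00 ✓; ∠(QE, EH) = 90.00° ✓; |EH| = 34.20 ✓; |DH| = 65.31 ✓.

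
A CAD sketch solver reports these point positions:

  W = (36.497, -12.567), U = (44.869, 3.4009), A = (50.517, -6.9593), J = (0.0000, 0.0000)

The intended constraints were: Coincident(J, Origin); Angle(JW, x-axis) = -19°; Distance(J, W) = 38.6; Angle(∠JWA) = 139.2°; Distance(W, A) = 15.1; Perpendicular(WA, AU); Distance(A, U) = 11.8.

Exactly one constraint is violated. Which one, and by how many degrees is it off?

Perpendicular(WA, AU) — off by 6.80°.

J = (0.00, 0.00) ✓; JW at -19.00° ✓; |JW| = 38.60 ✓; ∠JWA = 139.2° ✓; |WA| = 15.10 ✓; ∠(WA, AU) = 96.80° ✗; |AU| = 11.80 ✓.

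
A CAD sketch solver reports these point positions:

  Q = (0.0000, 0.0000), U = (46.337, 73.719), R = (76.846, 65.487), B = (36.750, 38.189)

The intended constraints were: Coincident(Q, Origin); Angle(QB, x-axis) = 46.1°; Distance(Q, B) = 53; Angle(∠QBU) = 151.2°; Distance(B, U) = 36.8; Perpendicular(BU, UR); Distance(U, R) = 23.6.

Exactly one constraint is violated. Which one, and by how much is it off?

Distance(U, R) = 23.6 — off by 8.00.

Q = (0.00, 0.00) ✓; QB at 46.10° ✓; |QB| = 53.00 ✓; ∠QBU = 151.2° ✓; |BU| = 36.80 ✓; ∠(BU, UR) = 90.00° ✓; |UR| = 31.60 ✗.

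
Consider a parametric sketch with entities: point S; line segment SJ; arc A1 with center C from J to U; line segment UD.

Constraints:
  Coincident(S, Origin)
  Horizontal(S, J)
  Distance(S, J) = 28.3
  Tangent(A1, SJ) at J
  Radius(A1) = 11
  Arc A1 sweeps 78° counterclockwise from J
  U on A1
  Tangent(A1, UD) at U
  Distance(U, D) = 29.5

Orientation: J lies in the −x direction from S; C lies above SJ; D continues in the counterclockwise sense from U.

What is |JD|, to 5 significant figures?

41.192

On A1, J sits at bearing -90° from C; a 78° counterclockwise sweep puts U at bearing -12°, so U = C + 11.0·(cos -12°, sin -12°) = (-17.540, 8.7130). A1 meets UD tangentially, so CU is at right angles to UD, so UD runs along (−sin -12°, cos -12°); with |UD| = 29.5, D = (-11.407, 37.568). Then |JD| = |D − J| = 41.192.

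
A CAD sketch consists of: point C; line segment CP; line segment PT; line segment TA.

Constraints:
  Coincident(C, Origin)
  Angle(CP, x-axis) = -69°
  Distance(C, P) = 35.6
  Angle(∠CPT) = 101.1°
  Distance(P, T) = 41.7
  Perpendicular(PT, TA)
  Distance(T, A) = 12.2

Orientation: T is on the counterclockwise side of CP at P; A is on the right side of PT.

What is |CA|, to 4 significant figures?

67.67

∠CPT = 101.1°, so PT runs at -69.0° + (180° − 101.1°) = 9.900° from the x-axis; with |PT| = 41.7, T = P + 41.7·(cos 9.900°, sin 9.900°) = (53.84, -26.07). PT ⟂ TA; with |TA| = 12.2 on the right of PT, A = T + 12.2·(0.1719, -0.9851) = (55.93, -38.08). Then |CA| = |A − C| = 67.67.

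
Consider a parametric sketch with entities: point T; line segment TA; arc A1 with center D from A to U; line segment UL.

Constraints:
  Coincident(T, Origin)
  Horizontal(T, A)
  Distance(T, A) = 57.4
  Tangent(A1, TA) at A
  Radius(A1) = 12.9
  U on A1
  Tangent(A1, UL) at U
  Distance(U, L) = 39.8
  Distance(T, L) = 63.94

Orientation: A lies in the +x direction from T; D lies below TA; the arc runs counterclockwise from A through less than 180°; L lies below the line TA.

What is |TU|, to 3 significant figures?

46.0

Checks: |DU| = 12.90 ✓; ∠(DU, UL) = 90.00° ✓; |UL| = 39.80 ✓; |TL| = 63.94 ✓.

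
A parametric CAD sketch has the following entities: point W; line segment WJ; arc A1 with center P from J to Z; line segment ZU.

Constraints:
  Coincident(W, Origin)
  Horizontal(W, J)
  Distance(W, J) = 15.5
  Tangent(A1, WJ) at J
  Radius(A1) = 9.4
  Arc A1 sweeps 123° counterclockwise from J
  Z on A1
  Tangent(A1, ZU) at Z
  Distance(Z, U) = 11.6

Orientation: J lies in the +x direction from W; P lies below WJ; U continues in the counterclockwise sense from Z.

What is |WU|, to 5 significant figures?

27.967

W is at the origin; WJ is horizontal with |WJ| = 15.5 and J on the +x side, so J = (15.500, 0.0000). Since A1 is tangent to WJ there, PJ ⟂ WJ, so P = J + (0, -9.4) = (15.500, -9.4000). On A1, J sits at bearing 90° from P; a 123° counterclockwise sweep puts Z at bearing 213°, so Z = P + 9.4·(cos 213°, sin 213°) = (7.6165, -14.520). Since A1 is tangent to ZU there, PZ ⟂ ZU, so ZU runs along (−sin 213°, cos 213°); with |ZU| = 11.6, U = (13.934, -24.248). Then |WU| = |U − W| = 27.967.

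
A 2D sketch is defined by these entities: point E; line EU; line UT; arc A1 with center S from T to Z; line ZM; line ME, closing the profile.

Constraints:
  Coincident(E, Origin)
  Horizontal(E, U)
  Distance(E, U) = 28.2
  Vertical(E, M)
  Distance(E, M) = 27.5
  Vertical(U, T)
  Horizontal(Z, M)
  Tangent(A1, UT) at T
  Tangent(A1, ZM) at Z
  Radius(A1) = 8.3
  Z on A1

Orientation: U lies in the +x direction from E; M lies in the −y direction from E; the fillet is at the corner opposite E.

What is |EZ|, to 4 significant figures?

33.94

E is at the origin; EU is horizontal with |EU| = 28.2 and U on the +x side, so U = (28.20, 0.000). E and M share the same x with |EM| = 27.5 and M on the −y side, so M = (0.000, -27.50). The virtual corner opposite E is at (28.20, -27.50). The tangent condition forces ST to be normal to UT and the tangent condition forces SZ to be normal to ZM, with radius 8.3, so the center S sits 8.3 in from both sides at S = (19.90, -19.20). That places the tangent points at T = (28.20, -19.20) on UT and Z = (19.90, -27.50) on ZM. Then |EZ| = |Z − E| = 33.94.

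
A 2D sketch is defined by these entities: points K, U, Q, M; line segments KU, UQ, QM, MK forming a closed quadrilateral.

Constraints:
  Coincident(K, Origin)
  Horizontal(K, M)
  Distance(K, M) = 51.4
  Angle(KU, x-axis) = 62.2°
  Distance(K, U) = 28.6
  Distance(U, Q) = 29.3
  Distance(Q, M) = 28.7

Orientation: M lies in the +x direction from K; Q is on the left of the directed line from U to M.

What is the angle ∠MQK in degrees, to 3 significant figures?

75.2°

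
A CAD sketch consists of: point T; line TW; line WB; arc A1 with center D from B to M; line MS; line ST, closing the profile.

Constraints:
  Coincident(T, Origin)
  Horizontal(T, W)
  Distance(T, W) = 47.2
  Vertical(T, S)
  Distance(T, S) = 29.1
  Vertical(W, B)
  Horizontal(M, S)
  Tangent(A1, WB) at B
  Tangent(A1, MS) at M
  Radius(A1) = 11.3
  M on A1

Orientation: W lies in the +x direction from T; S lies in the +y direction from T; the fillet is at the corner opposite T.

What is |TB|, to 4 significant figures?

50.44

T is at the origin; TW is horizontal with |TW| = 47.2 and W on the +x side, so W = (47.20, 0.000). TS is vertical with |TS| = 29.1 and S on the +y side, so S = (0.000, 29.10). The virtual corner opposite T is at (47.20, 29.10). Tangency of A1 to WB means the radius DB is perpendicular to WB and A1 meets MS tangentially, so DM is at right angles to MS, with radius 11.3, so the center D sits 11.3 in from both sides at D = (35.90, 17.80). That places the tangent points at B = (47.20, 17.80) on WB and M = (35.90, 29.10) on MS. Then |TB| = |B − T| = 50.44.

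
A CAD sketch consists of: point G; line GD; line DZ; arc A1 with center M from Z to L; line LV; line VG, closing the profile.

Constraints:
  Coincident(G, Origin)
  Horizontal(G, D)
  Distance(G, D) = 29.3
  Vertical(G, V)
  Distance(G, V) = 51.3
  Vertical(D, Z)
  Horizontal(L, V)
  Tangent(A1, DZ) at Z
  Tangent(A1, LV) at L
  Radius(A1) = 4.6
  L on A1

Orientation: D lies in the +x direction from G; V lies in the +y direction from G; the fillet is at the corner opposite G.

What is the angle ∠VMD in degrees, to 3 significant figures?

106°

G is at the origin; G and D share the same y with |GD| = 29.3 and D on the +x side, so D = (29.3, 0.00). G and V share the same x with |GV| = 51.3 and V on the +y side, so V = (0.00, 51.3). The virtual corner opposite G is at (29.3, 51.3). Tangency of A1 to DZ means the radius MZ is perpendicular to DZ and since A1 is tangent to LV there, ML ⟂ LV, with radius 4.6, so the center M sits 4.6 in from both sides at M = (24.7, 46.7). Then cos ∠VMD = MV·MD / (|MV||MD|), giving 106°.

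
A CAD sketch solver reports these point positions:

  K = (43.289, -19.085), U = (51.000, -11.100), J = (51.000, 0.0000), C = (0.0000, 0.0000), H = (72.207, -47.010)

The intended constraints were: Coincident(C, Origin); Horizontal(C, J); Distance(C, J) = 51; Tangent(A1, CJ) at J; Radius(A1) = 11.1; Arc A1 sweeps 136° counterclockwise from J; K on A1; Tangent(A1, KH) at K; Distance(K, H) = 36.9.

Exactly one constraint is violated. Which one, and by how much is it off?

Distance(K, H) = 36.9 — off by 3.30.

C = (0.00, 0.00) ✓; C.y = 0.00, J.y = 0.00 ✓; |CJ| = 51.00 ✓; ∠(UJ, JC) = 90.00° ✓; |UJ| = 11.10 ✓; bearing(U→K) − bearing(U→J) = 136.0° ✓; |UK| = 11.10 ✓; ∠(UK, KH) = 90.00° ✓; |KH| = 40.20 ✗.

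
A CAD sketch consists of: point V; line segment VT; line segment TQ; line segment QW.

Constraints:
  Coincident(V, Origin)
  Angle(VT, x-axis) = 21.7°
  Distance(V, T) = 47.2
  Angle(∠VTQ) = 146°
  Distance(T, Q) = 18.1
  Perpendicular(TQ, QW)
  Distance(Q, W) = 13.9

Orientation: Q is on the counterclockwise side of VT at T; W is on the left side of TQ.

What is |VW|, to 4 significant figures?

58.58

V is at the origin; VT runs at 21.7° with length 47.2, so T = 47.2·(cos 21.7°, sin 21.7°) = (43.86, 17.45). ∠VTQ = 146.0°, so TQ runs at 21.7° + (180° − 146.0°) = 55.70° from the x-axis; with |TQ| = 18.1, Q = T + 18.1·(cos 55.70°, sin 55.70°) = (54.05, 32.40). The perpendicularity gives QW at right angles to TQ; with |QW| = 13.9 on the left of TQ, W = Q + 13.9·(-0.8261, 0.5635) = (42.57, 40.24). Then |VW| = |W − V| = 58.58.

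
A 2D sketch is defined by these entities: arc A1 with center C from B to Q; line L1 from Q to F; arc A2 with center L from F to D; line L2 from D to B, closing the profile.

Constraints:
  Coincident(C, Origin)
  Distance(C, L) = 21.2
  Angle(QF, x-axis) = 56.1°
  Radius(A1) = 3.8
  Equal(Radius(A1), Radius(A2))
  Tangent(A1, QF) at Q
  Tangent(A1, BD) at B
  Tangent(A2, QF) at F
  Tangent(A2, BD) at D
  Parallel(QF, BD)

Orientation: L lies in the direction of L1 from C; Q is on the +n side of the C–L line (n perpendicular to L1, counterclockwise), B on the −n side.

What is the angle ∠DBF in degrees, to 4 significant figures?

19.72°

The slot axis is L1's direction at 56.1°, so u = (cos 56.1°, sin 56.1°) = (0.5577, 0.8300) and n = (−sin 56.1°, cos 56.1°) = (-0.8300, 0.5577). C is at the origin and L lies 21.2 along u from C, so L = 21.2·u = (11.82, 17.60). Tangency of A1 to both parallel lines with radius 3.8 puts Q and B at C ± 3.8·n: Q = (-3.154, 2.119), B = (3.154, -2.119). Equal radii place F and D the same way about L: F = L + 3.8·n = (8.670, 19.72), D = L − 3.8·n = (14.98, 15.48). Then cos ∠DBF = BD·BF / (|BD||BF|), giving 19.72°.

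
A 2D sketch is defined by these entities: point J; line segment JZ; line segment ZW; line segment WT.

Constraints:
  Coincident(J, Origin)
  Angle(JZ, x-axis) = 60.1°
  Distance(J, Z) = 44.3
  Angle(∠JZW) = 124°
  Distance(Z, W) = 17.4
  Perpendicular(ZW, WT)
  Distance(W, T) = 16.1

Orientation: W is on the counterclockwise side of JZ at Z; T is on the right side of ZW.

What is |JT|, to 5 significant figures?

67.595

J is at the origin; JZ runs at 60.1° with length 44.3, so Z = 44.3·(cos 60.1°, sin 60.1°) = (22.083, 38.404). ∠JZW = 124.0°, so ZW runs at 60.1° + (180° − 124.0°) = 116.10° from the x-axis; with |ZW| = 17.4, W = Z + 17.4·(cos 116.10°, sin 116.10°) = (14.428, 54.029). ZW ⟂ WT; with |WT| = 16.1 on the right of ZW, T = W + 16.1·(0.89803, 0.43994) = (28.886, 61.112). Then |JT| = |T − J| = 67.595.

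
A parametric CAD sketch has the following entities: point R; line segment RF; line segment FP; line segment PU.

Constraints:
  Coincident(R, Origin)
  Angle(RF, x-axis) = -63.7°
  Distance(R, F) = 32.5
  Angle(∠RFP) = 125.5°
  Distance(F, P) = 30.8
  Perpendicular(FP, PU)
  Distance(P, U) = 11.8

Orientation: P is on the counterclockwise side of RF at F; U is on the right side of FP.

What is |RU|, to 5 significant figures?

62.699

∠RFP = 125.5°, so FP runs at -63.7° + (180° − 125.5°) = -9.2000° from the x-axis; with |FP| = 30.8, P = F + 30.8·(cos -9.2000°, sin -9.2000°) = (44.804, -34.060). FP is perpendicular to PU; with |PU| = 11.8 on the right of FP, U = P + 11.8·(-0.15988, -0.98714) = (42.917, -45.708). Then |RU| = |U − R| = 62.699.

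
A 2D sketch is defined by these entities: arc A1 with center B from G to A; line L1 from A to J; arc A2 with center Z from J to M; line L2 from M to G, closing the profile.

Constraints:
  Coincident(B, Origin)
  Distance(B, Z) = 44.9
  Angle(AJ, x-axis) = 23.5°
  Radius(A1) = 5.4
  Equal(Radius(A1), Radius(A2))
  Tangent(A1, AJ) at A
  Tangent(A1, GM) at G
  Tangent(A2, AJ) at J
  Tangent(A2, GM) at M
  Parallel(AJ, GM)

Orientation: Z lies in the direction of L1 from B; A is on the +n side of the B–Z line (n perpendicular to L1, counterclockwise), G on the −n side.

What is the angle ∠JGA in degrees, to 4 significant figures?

76.48°

The slot axis is L1's direction at 23.5°, so u = (cos 23.5°, sin 23.5°) = (0.9171, 0.3987) and n = (−sin 23.5°, cos 23.5°) = (-0.3987, 0.9171). B is at the origin and Z lies 44.9 along u from B, so Z = 44.9·u = (41.18, 17.90). Tangency of A1 to both parallel lines with radius 5.4 puts A and G at B ± 5.4·n: A = (-2.153, 4.952), G = (2.153, -4.952). Equal radii place J and M the same way about Z: J = Z + 5.4·n = (39.02, 22.86), M = Z − 5.4·n = (43.33, 12.95). Then cos ∠JGA = GJ·GA / (|GJ||GA|), giving 76.48°.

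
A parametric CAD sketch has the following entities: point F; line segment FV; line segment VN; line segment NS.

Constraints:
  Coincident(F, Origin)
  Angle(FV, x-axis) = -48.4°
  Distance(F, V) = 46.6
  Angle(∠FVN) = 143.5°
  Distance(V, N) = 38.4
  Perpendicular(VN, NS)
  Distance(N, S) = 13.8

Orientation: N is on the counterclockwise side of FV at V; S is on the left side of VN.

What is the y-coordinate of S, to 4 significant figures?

-29.26

F is at the origin; FV runs at -48.4° with length 46.6, so V = 46.6·(cos -48.4°, sin -48.4°) = (30.94, -34.85). ∠FVN = 143.5°, so VN runs at -48.4° + (180° − 143.5°) = -11.90° from the x-axis; with |VN| = 38.4, N = V + 38.4·(cos -11.90°, sin -11.90°) = (68.51, -42.77). VN is perpendicular to NS; with |NS| = 13.8 on the left of VN, S = N + 13.8·(0.2062, 0.9785) = (71.36, -29.26). So S.y = -29.26.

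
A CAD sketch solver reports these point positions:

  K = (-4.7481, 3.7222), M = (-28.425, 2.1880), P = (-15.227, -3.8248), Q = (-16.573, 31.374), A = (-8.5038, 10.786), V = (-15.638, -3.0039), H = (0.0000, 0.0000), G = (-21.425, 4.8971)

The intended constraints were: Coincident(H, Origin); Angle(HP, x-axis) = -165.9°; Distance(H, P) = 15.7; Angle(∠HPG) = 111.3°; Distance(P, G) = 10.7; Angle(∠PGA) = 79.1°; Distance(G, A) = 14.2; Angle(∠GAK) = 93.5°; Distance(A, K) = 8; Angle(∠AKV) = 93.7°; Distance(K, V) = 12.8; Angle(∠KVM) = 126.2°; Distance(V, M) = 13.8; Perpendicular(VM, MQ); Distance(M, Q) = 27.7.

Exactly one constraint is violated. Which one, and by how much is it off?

Distance(M, Q) = 27.7 — off by 3.80.

H = (0.00, 0.00) ✓; HP at -165.9° ✓; |HP| = 15.70 ✓; ∠HPG = 111.3° ✓; |PG| = 10.70 ✓; ∠PGA = 79.10° ✓; |GA| = 14.20 ✓; ∠GAK = 93.50° ✓; |AK| = 8.000 ✓; ∠AKV = 93.70° ✓; |KV| = 12.80 ✓; ∠KVM = 126.2° ✓; |VM| = 13.80 ✓; ∠(VM, MQ) = 90.00° ✓; |MQ| = 31.50 ✗.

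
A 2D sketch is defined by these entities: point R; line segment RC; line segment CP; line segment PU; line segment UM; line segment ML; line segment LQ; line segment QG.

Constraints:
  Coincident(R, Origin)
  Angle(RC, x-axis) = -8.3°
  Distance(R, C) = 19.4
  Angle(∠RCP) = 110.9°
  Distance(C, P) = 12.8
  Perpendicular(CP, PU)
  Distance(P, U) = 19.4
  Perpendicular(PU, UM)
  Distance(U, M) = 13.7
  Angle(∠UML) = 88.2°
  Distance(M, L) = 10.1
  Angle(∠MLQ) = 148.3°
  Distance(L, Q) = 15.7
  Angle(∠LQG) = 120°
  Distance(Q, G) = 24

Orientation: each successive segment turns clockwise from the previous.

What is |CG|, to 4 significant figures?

32.12

R is at the origin; RC runs at -8.3° with length 19.4, so C = (19.20, -2.801). ∠RCP = 110.9° gives CP at -77.40° from the x-axis; with |CP| = 12.8, P = (21.99, -15.29). CP is perpendicular to PU, so PU runs at -167.4°; with |PU| = 19.4, U = (3.056, -19.52). The perpendicularity gives UM at right angles to PU, so UM runs at 102.6°; with |UM| = 13.7, M = (0.06769, -6.154). ∠UML = 88.2° gives ML at 10.80° from the x-axis; with |ML| = 10.1, L = (9.989, -4.262). ∠MLQ = 148.3° gives LQ at -20.90° from the x-axis; with |LQ| = 15.7, Q = (24.66, -9.862). ∠LQG = 120.0° gives QG at -80.90° from the x-axis; with |QG| = 24.0, G = (28.45, -33.56). Then |CG| = |G − C| = 32.12.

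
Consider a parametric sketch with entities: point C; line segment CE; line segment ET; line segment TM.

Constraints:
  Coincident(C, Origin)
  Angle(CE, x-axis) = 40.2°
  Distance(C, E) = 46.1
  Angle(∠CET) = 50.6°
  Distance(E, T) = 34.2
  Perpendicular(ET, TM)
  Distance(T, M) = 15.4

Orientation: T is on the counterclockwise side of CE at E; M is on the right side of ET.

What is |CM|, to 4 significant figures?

51.26

C is at the origin; CE runs at 40.2° with length 46.1, so E = 46.1·(cos 40.2°, sin 40.2°) = (35.21, 29.76). ∠CET = 50.6°, so ET runs at 40.2° + (180° − 50.6°) = 169.6° from the x-axis; with |ET| = 34.2, T = E + 34.2·(cos 169.6°, sin 169.6°) = (1.573, 35.93). The perpendicularity gives TM at right angles to ET; with |TM| = 15.4 on the right of ET, M = T + 15.4·(0.1805, 0.9836) = (4.353, 51.08). Then |CM| = |M − C| = 51.26.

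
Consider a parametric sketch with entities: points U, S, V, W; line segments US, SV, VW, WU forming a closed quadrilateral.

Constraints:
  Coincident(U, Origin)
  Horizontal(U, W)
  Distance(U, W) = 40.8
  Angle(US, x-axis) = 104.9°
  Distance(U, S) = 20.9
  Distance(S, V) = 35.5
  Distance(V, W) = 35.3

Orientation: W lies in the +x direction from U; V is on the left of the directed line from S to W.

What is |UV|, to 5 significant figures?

43.016

Checks: |SV| = 35.50 ✓; |VW| = 35.30 ✓.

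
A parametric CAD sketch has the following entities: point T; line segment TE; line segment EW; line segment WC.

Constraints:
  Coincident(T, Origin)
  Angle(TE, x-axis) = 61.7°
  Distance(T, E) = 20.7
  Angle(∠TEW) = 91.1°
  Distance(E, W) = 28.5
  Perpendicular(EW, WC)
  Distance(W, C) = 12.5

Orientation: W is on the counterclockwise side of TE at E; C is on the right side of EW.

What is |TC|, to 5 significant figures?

44.012

∠TEW = 91.1°, so EW runs at 61.7° + (180° − 91.1°) = 150.60° from the x-axis; with |EW| = 28.5, W = E + 28.5·(cos 150.60°, sin 150.60°) = (-15.016, 32.217). The perpendicularity gives WC at right angles to EW; with |WC| = 12.5 on the right of EW, C = W + 12.5·(0.49090, 0.87121) = (-8.8797, 43.107). Then |TC| = |C − T| = 44.012.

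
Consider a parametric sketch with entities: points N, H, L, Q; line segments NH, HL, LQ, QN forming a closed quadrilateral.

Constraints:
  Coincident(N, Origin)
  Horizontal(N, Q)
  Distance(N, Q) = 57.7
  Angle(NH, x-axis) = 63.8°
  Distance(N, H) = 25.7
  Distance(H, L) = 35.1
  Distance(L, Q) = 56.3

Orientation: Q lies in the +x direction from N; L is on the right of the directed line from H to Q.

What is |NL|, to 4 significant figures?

11.17

Checks: |HL| = 35.10 ✓; |LQ| = 56.30 ✓.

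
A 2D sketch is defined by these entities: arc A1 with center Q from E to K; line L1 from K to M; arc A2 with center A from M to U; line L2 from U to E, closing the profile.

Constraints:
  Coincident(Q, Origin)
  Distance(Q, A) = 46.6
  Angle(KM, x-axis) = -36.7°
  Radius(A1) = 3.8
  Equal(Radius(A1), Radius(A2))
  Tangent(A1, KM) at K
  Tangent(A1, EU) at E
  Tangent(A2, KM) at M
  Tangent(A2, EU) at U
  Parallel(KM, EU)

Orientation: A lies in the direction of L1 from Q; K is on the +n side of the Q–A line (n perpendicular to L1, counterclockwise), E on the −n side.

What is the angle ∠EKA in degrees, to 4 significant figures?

85.34°

Q is at the origin and A lies 46.6 along u from Q, so A = 46.6·u = (37.36, -27.85). Tangency of A1 to both parallel lines with radius 3.8 puts K and E at Q ± 3.8·n: K = (2.271, 3.047), E = (-2.271, -3.047). Then cos ∠EKA = KE·KA / (|KE||KA|), giving 85.34°.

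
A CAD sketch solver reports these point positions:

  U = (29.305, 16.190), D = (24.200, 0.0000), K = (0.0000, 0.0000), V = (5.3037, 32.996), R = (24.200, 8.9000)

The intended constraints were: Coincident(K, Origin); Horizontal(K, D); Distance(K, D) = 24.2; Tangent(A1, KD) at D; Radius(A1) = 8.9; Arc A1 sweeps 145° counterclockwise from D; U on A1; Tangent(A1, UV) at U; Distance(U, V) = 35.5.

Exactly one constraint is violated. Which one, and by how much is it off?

Distance(U, V) = 35.5 — off by 6.20.

K = (0.00, 0.00) ✓; K.y = 0.00, D.y = 0.00 ✓; |KD| = 24.20 ✓; ∠(RD, DK) = 90.00° ✓; |RD| = 8.900 ✓; bearing(R→U) − bearing(R→D) = 145.0° ✓; |RU| = 8.900 ✓; ∠(RU, UV) = 90.00° ✓; |UV| = 29.30 ✗.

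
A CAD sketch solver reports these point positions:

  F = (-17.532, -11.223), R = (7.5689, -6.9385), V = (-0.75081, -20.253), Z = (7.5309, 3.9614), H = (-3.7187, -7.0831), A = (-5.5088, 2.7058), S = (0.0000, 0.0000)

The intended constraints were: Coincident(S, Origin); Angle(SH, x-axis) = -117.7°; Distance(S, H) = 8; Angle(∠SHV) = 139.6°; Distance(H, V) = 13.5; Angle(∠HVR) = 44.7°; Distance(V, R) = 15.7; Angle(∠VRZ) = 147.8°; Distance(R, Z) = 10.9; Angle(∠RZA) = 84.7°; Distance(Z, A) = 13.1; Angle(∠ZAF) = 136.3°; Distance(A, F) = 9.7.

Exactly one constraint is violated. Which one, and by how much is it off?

Distance(A, F) = 9.7 — off by 8.70.

S = (0.00, 0.00) ✓; SH at -117.7° ✓; |SH| = 8.000 ✓; ∠SHV = 139.6° ✓; |HV| = 13.50 ✓; ∠HVR = 44.70° ✓; |VR| = 15.70 ✓; ∠VRZ = 147.8° ✓; |RZ| = 10.90 ✓; ∠RZA = 84.70° ✓; |ZA| = 13.10 ✓; ∠ZAF = 136.3° ✓; |AF| = 18.40 ✗.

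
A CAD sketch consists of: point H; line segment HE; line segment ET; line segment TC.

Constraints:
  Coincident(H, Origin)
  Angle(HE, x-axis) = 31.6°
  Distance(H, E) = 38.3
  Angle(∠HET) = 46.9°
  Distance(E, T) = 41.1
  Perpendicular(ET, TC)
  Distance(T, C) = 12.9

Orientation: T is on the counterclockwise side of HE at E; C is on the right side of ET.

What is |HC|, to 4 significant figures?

43.51

H is at the origin; HE runs at 31.6° with length 38.3, so E = 38.3·(cos 31.6°, sin 31.6°) = (32.62, 20.07). ∠HET = 46.9°, so ET runs at 31.6° + (180° − 46.9°) = 164.7° from the x-axis; with |ET| = 41.1, T = E + 41.1·(cos 164.7°, sin 164.7°) = (-7.022, 30.91). ET is perpendicular to TC; with |TC| = 12.9 on the right of ET, C = T + 12.9·(0.2639, 0.9646) = (-3.618, 43.36). Then |HC| = |C − H| = 43.51.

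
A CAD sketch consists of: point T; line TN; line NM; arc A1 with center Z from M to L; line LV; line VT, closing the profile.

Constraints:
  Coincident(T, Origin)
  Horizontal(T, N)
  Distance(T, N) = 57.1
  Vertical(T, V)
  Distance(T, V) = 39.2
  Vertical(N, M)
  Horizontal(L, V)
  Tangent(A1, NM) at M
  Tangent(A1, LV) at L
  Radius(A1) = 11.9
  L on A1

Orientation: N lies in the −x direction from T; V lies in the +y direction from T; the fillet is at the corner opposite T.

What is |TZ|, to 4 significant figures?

52.80

T is at the origin; TN is horizontal with |TN| = 57.1 and N on the −x side, so N = (-57.10, 0.000). TV is vertical with |TV| = 39.2 and V on the +y side, so V = (0.000, 39.20). The virtual corner opposite T is at (-57.10, 39.20). The tangent condition forces ZM to be normal to NM and A1 meets LV tangentially, so ZL is at right angles to LV, with radius 11.9, so the center Z sits 11.9 in from both sides at Z = (-45.20, 27.30). Then |TZ| = |Z − T| = 52.80.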